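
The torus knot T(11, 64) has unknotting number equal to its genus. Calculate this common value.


For a torus knot T(p,q), both the unknotting number and genus equal (p-1)(q-1)/2.
= (11-1)(64-1)/2
= 10*63/2
= 630/2 = 315

315


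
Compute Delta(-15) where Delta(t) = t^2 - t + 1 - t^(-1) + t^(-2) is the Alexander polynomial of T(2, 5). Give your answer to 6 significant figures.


Substituting t = -15 into Delta(t) = t^2 - t + 1 - t^(-1) + t^(-2):
Term values: (225) + (15) + (1) + (0.0666667) + (0.00444444)
Sum = 241.0711111
Rounded to 6 significant figures: 241.071

241.071


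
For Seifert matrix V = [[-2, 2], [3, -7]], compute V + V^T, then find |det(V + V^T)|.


Step 1: Form V + V^T where V = [[-2, 2], [3, -7]]
  V^T = [[-2, 3], [2, -7]]
  V + V^T = [[-4, 5], [5, -14]]
Step 2: det(V + V^T) = (-4)*(-14) - 5*5
  = 56 - 25 = 31
Step 3: Knot determinant = |det(V + V^T)| = |31| = 31

31


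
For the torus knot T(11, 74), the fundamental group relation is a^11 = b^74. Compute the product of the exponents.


The relation is a^11 = b^74.
Product of exponents = 11 * 74
= 814

814


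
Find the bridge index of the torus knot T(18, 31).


The bridge number of T(p,q) is min(p,q).
min(18, 31) = 18

18


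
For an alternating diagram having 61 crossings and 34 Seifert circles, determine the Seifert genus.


For alternating knots, g = (c - s + 1)/2.
= (61 - 34 + 1)/2
= 28/2 = 14

14


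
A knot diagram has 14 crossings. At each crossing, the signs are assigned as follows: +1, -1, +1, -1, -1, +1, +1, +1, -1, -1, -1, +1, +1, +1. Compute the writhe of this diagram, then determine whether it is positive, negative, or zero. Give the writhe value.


Step 1: Count positive crossings (+1).
Positive crossings: 8
Step 2: Count negative crossings (-1).
Negative crossings: 6
Step 3: Writhe = (positive) - (negative)
w = 8 - 6 = 2
Step 4: |w| = 2, and w is positive

2


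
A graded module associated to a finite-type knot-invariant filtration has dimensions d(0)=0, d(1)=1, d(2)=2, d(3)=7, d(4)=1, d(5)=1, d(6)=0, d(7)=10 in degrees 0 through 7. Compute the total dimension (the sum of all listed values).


Total dimension = d(0) + d(1) + ... + d(7)
= 0 + 1 + 2 + 7 + 1 + 1 + 0 + 10
= 22

22


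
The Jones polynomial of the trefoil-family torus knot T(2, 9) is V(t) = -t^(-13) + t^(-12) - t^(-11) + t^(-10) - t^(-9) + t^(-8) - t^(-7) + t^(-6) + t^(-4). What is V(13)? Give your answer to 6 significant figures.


Substituting t = 13 into V(t) = -t^(-13) + t^(-12) - t^(-11) + t^(-10) - t^(-9) + t^(-8) - t^(-7) + t^(-6) + t^(-4):
  (-)t^(-13) = -3.30169e-15
  (+)t^(-12) = 4.2922e-14
  (-)t^(-11) = -5.57986e-13
  (+)t^(-10) = 7.25382e-12
  (-)t^(-9) = -9.42996e-11
  (+)t^(-8) = 1.22589e-09
  (-)t^(-7) = -1.59366e-08
  (+)t^(-6) = 2.07176e-07
  (+)t^(-4) = 3.50128e-05
Sum = (-3.30169e-15) + (4.2922e-14) + (-5.57986e-13) + (7.25382e-12) + (-9.42996e-11) + (1.22589e-09) + (-1.59366e-08) + (2.07176e-07) + (3.50128e-05)
= 3.520515757e-05
Rounded to 6 significant figures: 3.52052e-05

3.52052e-05


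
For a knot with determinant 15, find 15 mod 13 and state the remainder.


Step 1: A knot is p-colorable if and only if p divides its determinant.
Step 2: Compute 15 mod 13.
15 = 1 * 13 + 2
Step 3: 15 mod 13 = 2
Step 4: The knot is 13-colorable: no

2


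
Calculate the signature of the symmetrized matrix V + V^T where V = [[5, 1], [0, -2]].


Step 1: V + V^T = [[10, 1], [1, -4]]
Step 2: trace = 6, det = -41
Step 3: Discriminant = 6^2 - 4*(-41) = 200
Step 4: Eigenvalues: 10.0711, -4.07107
Step 5: Signature = (# positive eigenvalues) - (# negative eigenvalues) = 0

0


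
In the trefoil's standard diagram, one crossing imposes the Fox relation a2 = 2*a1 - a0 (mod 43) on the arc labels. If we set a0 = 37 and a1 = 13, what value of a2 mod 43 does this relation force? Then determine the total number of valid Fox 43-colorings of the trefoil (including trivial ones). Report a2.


Step 1: Apply the given crossing relation 2*a1 - a0 - a2 = 0 (mod 43).
  a2 = 2*a1 - a0 mod 43
  a2 = 2*13 - 37 mod 43
  a2 = 26 - 37 mod 43
  a2 = -11 mod 43 = 32
Step 2: The trefoil has determinant 3.
  Number of Fox p-colorings (p prime) is p^2 if p = 3, else p.
  Since 43 does not divide 3, only trivial (constant) colorings exist.
  (So the trial a0 = 37, a1 = 13 with a0 != a1 does NOT extend to a valid coloring of the whole trefoil: the other two crossing relations require 3*(a1 - a0) = 0 (mod 43), which fails.)
  Total colorings = 43
Step 3: a2 = 32, total Fox 43-colorings = 43

32


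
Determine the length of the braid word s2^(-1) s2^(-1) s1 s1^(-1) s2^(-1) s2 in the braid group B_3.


The word length counts the number of generators (including inverses).
Listing each generator: s2^(-1), s2^(-1), s1, s1^(-1), s2^(-1), s2
There are 6 generators in this braid word.

6


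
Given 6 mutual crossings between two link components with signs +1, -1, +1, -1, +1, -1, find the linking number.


Step 1: Count positive crossings: 3
Step 2: Count negative crossings: 3
Step 3: Sum of signs = 3 - 3 = 0
Step 4: Linking number = sum/2 = 0/2 = 0

0


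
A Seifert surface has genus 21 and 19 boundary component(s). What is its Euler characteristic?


chi = 2 - 2g - b
= 2 - 2*21 - 19
= 2 - 42 - 19 = -59

-59


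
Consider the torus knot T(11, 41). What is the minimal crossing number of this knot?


For a torus knot T(p, q) with gcd(p,q)=1,
the crossing number is min(p*(q-1), q*(p-1)).
p*(q-1) = 11*40 = 440
q*(p-1) = 41*10 = 410
min(440, 410) = 410

410


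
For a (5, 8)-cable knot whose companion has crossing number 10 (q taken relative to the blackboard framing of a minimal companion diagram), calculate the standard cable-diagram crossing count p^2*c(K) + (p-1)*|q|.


Step 1: Each of the c(K) crossings of the companion diagram becomes p*p = p^2 crossings among the p parallel strands, and each of the |q| twists s_1 s_2 ... s_(p-1) adds (p-1) crossings.
  Crossings = p^2 * c(K) + (p-1)*|q|
Step 2: = 5^2 * 10 + (5-1)*8
Step 3: = 25*10 + 4*8
Step 4: = 250 + 32 = 282

282


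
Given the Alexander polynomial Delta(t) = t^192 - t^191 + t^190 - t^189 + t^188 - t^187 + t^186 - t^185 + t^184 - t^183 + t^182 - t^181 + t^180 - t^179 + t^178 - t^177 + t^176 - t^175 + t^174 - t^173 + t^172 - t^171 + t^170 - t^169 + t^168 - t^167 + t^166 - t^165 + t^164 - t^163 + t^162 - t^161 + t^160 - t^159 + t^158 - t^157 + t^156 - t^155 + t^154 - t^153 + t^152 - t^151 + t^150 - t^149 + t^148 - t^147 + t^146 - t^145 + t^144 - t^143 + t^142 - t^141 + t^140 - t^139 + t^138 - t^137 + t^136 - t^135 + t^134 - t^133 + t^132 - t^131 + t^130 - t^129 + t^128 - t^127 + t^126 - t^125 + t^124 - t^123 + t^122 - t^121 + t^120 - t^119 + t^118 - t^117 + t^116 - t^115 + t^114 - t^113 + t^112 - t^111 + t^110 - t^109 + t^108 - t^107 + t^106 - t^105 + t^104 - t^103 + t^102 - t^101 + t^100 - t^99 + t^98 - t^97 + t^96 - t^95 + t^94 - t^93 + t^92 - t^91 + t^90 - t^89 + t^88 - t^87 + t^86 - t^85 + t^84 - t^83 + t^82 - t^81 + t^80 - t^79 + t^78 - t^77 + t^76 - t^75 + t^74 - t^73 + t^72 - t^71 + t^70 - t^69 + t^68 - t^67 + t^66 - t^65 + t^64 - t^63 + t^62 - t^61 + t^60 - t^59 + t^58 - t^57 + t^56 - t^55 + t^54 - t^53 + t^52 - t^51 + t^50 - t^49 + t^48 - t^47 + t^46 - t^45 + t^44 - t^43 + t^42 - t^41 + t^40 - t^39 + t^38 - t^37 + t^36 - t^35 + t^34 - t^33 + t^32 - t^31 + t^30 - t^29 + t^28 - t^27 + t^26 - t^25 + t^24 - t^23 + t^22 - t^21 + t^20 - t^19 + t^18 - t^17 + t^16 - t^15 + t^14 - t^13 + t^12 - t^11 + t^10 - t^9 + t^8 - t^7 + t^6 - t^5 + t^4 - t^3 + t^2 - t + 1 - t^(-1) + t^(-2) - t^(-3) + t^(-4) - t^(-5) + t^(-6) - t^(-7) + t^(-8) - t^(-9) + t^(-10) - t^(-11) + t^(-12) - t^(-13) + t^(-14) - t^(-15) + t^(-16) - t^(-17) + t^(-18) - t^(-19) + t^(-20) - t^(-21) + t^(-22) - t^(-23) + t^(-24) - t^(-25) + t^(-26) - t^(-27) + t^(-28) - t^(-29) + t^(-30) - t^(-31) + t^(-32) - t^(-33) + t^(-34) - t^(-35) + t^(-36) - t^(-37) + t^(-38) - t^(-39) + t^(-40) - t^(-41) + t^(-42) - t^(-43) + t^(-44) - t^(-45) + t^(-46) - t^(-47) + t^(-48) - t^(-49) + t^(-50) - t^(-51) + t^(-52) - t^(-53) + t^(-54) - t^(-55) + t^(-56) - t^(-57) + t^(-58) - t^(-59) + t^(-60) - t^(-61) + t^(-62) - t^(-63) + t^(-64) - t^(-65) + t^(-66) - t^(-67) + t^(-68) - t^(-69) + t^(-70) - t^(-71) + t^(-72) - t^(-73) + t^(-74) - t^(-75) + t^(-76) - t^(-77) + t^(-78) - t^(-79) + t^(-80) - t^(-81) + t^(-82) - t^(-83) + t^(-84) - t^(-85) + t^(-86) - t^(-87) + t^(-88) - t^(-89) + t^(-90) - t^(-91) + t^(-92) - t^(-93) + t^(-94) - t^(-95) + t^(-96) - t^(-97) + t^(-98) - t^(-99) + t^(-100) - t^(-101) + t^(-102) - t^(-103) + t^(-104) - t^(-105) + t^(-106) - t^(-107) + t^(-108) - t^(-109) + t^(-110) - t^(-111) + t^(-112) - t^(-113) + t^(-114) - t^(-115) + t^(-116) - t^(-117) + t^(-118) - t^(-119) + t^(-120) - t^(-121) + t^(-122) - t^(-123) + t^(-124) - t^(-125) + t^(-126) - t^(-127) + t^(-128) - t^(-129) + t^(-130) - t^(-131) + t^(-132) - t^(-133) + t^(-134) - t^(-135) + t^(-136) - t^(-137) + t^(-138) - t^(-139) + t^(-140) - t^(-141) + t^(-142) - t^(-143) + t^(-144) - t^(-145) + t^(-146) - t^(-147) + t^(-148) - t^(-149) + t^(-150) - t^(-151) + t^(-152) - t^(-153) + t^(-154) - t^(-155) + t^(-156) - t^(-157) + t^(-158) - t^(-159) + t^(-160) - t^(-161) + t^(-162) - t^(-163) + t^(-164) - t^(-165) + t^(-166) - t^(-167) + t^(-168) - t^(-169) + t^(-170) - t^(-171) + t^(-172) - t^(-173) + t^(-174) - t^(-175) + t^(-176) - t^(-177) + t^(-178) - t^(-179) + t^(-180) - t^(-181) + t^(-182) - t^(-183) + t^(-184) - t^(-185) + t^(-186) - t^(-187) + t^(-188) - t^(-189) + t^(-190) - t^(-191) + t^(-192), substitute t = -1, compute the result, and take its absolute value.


Step 1: The polynomial has 385 terms with alternating signs, exponents from 192 down to -192.
Step 2: Substitute t = -1. The i-th term has coefficient (-1)^i and exponent (m-i),
  so its value is (-1)^i * (-1)^(m-i) = (-1)^m = 1 for every i.
Step 3: All 385 terms equal 1, so Delta(-1) = 385 * (1) = 385
Step 4: |Delta(-1)| = 385

385


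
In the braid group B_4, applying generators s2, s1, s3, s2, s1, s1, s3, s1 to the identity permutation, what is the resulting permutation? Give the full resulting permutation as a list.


Starting with identity [1, 2, 3, 4].
Apply generators in sequence:
  After s2: [1, 3, 2, 4]
  After s1: [3, 1, 2, 4]
  After s3: [3, 1, 4, 2]
  After s2: [3, 4, 1, 2]
  After s1: [4, 3, 1, 2]
  After s1: [3, 4, 1, 2]
  After s3: [3, 4, 2, 1]
  After s1: [4, 3, 2, 1]
Final permutation: [4, 3, 2, 1]

[4, 3, 2, 1]


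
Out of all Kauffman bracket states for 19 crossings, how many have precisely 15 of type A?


We choose which 15 of 19 crossings get A-smoothings.
C(19, 15) = 19! / (15! * 4!)
= 3876

3876


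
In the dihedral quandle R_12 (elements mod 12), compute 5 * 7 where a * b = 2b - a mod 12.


5 * 7 = 2*7 - 5 mod 12
= 14 - 5 mod 12
= 9 mod 12 = 9

9


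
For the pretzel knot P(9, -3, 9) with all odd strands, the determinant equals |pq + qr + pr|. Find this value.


Step 1: Compute pq + qr + pr.
pq = 9*(-3) = -27
qr = (-3)*9 = -27
pr = 9*9 = 81
pq + qr + pr = -27 + (-27) + 81 = 27
Step 2: Take absolute value.
det(P(9,-3,9)) = |27| = 27

27


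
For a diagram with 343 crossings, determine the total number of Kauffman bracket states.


Each crossing contributes 2 choices (A-smoothing or B-smoothing).
Total states = 2^343 = 17917957937422433684459538244547554224973163977877196279199912807710334969441287563047019946172856926208

17917957937422433684459538244547554224973163977877196279199912807710334969441287563047019946172856926208


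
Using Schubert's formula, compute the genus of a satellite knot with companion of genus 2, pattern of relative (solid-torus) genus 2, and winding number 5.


Schubert: g(satellite) = g_rel(pattern) + |winding| * g(companion),
where g_rel(pattern) is the genus of the pattern relative to the solid torus.
= 2 + 5 * 2
= 2 + 10 = 12

12


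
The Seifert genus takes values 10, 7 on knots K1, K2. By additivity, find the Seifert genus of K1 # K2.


The Seifert genus is additive under connected sum.
Seifert genus(K1 # K2) = (10) + (7)
= 17

17


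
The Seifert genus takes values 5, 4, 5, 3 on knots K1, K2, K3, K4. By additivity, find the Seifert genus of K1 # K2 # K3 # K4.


The Seifert genus is additive under connected sum.
Seifert genus(K1 # K2 # K3 # K4) = (5) + (4) + (5) + (3)
= 17

17


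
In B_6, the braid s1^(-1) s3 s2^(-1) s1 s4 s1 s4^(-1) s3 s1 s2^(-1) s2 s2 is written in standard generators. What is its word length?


The word length counts the number of generators (including inverses).
Listing each generator: s1^(-1), s3, s2^(-1), s1, s4, s1, s4^(-1), s3, s1, s2^(-1), s2, s2
There are 12 generators in this braid word.

12


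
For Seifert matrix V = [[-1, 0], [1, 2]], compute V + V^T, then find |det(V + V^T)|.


Step 1: Form V + V^T where V = [[-1, 0], [1, 2]]
  V^T = [[-1, 1], [0, 2]]
  V + V^T = [[-2, 1], [1, 4]]
Step 2: det(V + V^T) = (-2)*4 - 1*1
  = -8 - 1 = -9
Step 3: Knot determinant = |det(V + V^T)| = |-9| = 9

9


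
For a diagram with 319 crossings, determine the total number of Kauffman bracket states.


Each crossing contributes 2 choices (A-smoothing or B-smoothing).
Total states = 2^319 = 1067993517960455041197510853084776057301352261178326384973520803911109862890320275011481043468288

1067993517960455041197510853084776057301352261178326384973520803911109862890320275011481043468288


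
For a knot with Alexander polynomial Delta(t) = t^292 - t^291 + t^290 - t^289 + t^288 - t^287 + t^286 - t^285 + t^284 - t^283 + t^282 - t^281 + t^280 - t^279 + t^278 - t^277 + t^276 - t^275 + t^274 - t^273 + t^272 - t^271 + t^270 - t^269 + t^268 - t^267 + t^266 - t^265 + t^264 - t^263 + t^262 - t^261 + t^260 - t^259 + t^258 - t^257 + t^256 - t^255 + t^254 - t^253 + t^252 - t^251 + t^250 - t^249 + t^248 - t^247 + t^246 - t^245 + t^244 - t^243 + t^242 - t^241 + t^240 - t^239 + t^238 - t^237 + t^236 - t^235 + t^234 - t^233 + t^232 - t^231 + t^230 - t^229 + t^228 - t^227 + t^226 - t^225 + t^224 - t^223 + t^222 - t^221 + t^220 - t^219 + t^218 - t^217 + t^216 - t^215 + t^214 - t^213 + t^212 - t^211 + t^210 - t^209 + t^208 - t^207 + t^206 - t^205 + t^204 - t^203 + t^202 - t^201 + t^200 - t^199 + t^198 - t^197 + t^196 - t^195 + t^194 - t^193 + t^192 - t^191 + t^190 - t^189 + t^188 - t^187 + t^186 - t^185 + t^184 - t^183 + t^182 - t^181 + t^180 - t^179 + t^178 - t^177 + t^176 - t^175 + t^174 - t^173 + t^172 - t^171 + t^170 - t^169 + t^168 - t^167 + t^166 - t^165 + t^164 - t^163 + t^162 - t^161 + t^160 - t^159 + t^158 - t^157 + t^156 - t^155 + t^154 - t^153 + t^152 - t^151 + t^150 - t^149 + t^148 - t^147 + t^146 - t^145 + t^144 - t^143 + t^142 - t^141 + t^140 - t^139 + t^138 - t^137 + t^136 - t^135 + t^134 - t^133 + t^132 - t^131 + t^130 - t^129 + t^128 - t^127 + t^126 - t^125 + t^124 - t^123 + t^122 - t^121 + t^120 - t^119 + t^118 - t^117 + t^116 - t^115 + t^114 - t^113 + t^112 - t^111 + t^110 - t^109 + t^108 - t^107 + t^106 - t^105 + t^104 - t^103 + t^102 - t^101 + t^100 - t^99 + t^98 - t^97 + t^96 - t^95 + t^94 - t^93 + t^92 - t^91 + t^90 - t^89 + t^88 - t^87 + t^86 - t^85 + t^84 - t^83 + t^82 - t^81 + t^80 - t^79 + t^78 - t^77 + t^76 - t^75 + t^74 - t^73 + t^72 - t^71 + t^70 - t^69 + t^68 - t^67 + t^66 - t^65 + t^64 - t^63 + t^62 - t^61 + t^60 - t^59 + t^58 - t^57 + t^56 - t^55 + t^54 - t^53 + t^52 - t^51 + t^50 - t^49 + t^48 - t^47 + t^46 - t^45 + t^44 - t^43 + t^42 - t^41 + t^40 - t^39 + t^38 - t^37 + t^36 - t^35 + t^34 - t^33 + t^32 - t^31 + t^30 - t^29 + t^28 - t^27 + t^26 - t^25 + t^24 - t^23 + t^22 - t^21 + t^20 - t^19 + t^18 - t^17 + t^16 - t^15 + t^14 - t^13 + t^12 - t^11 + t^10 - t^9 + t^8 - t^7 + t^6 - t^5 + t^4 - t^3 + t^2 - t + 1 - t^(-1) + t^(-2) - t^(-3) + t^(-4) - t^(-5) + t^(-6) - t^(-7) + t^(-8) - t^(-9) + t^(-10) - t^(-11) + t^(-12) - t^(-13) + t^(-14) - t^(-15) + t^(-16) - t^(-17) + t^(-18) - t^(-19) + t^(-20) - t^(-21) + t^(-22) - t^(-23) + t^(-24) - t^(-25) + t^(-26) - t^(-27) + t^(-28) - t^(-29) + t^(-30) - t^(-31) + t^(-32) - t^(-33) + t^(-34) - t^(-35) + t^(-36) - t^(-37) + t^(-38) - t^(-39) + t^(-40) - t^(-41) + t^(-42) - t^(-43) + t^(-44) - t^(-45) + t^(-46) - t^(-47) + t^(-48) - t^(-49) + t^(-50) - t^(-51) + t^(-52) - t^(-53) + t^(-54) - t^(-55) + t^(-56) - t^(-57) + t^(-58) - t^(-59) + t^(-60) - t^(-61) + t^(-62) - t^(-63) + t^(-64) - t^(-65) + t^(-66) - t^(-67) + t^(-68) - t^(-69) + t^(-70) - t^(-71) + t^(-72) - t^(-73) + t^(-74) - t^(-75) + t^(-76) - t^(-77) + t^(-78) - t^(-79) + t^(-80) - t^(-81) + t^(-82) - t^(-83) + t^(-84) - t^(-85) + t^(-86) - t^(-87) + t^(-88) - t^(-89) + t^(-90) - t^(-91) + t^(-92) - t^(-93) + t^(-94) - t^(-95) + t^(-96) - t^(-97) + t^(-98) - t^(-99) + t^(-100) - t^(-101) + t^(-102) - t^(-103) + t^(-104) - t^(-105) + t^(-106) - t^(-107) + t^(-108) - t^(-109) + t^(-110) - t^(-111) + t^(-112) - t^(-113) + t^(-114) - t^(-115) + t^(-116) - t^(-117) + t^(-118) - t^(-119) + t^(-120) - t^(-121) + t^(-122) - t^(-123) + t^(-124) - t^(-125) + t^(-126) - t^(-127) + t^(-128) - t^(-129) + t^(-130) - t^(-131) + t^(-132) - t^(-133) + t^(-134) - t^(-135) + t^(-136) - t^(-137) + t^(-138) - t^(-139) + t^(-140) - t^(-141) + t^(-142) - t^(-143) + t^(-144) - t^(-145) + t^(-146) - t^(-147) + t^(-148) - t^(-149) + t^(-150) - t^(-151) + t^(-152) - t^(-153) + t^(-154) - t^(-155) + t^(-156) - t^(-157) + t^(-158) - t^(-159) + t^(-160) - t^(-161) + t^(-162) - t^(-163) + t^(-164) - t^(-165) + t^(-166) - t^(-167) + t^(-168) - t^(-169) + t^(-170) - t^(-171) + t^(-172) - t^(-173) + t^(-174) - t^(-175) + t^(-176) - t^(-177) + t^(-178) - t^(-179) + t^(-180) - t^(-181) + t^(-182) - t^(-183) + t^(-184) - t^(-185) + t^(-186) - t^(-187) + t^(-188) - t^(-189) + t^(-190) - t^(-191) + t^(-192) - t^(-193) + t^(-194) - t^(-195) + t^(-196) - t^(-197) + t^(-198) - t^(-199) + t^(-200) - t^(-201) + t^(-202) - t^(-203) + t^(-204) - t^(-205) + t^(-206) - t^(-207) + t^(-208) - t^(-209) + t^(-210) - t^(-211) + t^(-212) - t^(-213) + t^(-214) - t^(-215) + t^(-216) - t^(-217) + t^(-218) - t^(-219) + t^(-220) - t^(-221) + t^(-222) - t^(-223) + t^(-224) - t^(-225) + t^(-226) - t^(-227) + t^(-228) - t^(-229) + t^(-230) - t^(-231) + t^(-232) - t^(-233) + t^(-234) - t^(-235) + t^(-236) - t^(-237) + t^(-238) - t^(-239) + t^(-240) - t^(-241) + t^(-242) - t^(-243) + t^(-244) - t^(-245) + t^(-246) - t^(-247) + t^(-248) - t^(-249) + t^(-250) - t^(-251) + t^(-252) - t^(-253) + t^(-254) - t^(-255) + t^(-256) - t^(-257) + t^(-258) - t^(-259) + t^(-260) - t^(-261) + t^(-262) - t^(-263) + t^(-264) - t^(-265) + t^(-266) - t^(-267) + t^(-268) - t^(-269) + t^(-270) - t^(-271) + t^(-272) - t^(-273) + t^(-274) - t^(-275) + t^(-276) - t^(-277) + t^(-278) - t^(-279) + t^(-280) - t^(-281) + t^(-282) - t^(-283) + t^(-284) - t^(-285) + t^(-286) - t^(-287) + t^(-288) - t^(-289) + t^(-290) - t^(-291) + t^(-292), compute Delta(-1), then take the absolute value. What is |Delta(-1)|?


Step 1: The polynomial has 585 terms with alternating signs, exponents from 292 down to -292.
Step 2: Substitute t = -1. The i-th term has coefficient (-1)^i and exponent (m-i),
  so its value is (-1)^i * (-1)^(m-i) = (-1)^m = 1 for every i.
Step 3: All 585 terms equal 1, so Delta(-1) = 585 * (1) = 585
Step 4: |Delta(-1)| = 585

585


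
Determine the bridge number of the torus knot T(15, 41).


The bridge number of T(p,q) is min(p,q).
min(15, 41) = 15

15


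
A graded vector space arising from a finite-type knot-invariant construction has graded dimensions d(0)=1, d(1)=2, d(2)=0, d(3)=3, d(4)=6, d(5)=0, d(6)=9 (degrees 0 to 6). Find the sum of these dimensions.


Total dimension = d(0) + d(1) + ... + d(6)
= 1 + 2 + 0 + 3 + 6 + 0 + 9
= 21

21


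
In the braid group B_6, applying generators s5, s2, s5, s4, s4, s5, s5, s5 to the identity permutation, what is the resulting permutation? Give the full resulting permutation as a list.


Starting with identity [1, 2, 3, 4, 5, 6].
Apply generators in sequence:
  After s5: [1, 2, 3, 4, 6, 5]
  After s2: [1, 3, 2, 4, 6, 5]
  After s5: [1, 3, 2, 4, 5, 6]
  After s4: [1, 3, 2, 5, 4, 6]
  After s4: [1, 3, 2, 4, 5, 6]
  After s5: [1, 3, 2, 4, 6, 5]
  After s5: [1, 3, 2, 4, 5, 6]
  After s5: [1, 3, 2, 4, 6, 5]
Final permutation: [1, 3, 2, 4, 6, 5]

[1, 3, 2, 4, 6, 5]


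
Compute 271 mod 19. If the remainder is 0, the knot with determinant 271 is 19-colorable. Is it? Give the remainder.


Step 1: A knot is p-colorable if and only if p divides its determinant.
Step 2: Compute 271 mod 19.
271 = 14 * 19 + 5
Step 3: 271 mod 19 = 5
Step 4: The knot is 19-colorable: no

5


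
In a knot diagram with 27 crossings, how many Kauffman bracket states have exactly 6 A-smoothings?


We choose which 6 of 27 crossings get A-smoothings.
C(27, 6) = 27! / (6! * 21!)
= 296010

296010


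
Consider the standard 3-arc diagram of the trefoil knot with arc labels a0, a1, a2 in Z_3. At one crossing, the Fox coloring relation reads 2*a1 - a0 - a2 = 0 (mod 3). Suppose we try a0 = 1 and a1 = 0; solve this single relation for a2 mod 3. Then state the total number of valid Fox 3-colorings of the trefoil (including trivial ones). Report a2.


Step 1: Apply the given crossing relation 2*a1 - a0 - a2 = 0 (mod 3).
  a2 = 2*a1 - a0 mod 3
  a2 = 2*0 - 1 mod 3
  a2 = 0 - 1 mod 3
  a2 = -1 mod 3 = 2
Step 2: The trefoil has determinant 3.
  Number of Fox p-colorings (p prime) is p^2 if p = 3, else p.
  Since p = 3 divides det = 3, the trefoil is 3-colorable.
  (Indeed for p = 3 any choice of a0, a1 extends to a valid coloring; the trial (a0, a1, a2) = (1, 0, 2) satisfies all three crossing relations.)
  Total colorings = 3^2 = 9
Step 3: a2 = 2, total Fox 3-colorings = 9

2


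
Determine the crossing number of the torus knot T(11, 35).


For a torus knot T(p, q) with gcd(p,q)=1,
the crossing number is min(p*(q-1), q*(p-1)).
p*(q-1) = 11*34 = 374
q*(p-1) = 35*10 = 350
min(374, 350) = 350

350


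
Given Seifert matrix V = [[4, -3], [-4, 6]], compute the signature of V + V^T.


Step 1: V + V^T = [[8, -7], [-7, 12]]
Step 2: trace = 20, det = 47
Step 3: Discriminant = 20^2 - 4*47 = 212
Step 4: Eigenvalues: 17.2801, 2.71989
Step 5: Signature = (# positive eigenvalues) - (# negative eigenvalues) = 2

2


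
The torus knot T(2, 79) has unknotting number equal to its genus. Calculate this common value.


For a torus knot T(p,q), both the unknotting number and genus equal (p-1)(q-1)/2.
= (2-1)(79-1)/2
= 1*78/2
= 78/2 = 39

39


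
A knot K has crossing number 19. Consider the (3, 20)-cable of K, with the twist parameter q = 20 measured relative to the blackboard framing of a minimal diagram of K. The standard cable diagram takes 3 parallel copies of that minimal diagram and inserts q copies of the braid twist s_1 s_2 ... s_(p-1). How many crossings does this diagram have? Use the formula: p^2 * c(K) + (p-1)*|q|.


Step 1: Each of the c(K) crossings of the companion diagram becomes p*p = p^2 crossings among the p parallel strands, and each of the |q| twists s_1 s_2 ... s_(p-1) adds (p-1) crossings.
  Crossings = p^2 * c(K) + (p-1)*|q|
Step 2: = 3^2 * 19 + (3-1)*20
Step 3: = 9*19 + 2*20
Step 4: = 171 + 40 = 211

211


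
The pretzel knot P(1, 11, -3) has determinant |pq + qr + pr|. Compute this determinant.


Step 1: Compute pq + qr + pr.
pq = 1*11 = 11
qr = 11*(-3) = -33
pr = 1*(-3) = -3
pq + qr + pr = 11 + (-33) + (-3) = -25
Step 2: Take absolute value.
det(P(1,11,-3)) = |-25| = 25

25


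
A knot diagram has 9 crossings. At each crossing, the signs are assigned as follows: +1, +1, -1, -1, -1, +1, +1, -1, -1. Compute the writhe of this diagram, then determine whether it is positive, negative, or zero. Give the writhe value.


Step 1: Count positive crossings (+1).
Positive crossings: 4
Step 2: Count negative crossings (-1).
Negative crossings: 5
Step 3: Writhe = (positive) - (negative)
w = 4 - 5 = -1
Step 4: |w| = 1, and w is negative

-1


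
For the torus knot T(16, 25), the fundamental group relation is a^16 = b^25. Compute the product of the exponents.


The relation is a^16 = b^25.
Product of exponents = 16 * 25
= 400

400


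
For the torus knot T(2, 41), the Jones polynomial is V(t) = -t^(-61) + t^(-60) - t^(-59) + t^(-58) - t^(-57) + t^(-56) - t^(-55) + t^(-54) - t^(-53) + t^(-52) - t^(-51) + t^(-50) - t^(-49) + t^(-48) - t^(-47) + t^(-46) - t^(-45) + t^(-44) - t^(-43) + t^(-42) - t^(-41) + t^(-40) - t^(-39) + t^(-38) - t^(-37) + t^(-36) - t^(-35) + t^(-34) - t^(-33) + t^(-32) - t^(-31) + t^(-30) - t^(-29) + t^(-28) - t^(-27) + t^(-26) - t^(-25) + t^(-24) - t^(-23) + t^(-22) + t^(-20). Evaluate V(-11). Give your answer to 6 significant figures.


Substituting t = -11 into V(t) = -t^(-61) + t^(-60) - t^(-59) + t^(-58) - t^(-57) + t^(-56) - t^(-55) + t^(-54) - t^(-53) + t^(-52) - t^(-51) + t^(-50) - t^(-49) + t^(-48) - t^(-47) + t^(-46) - t^(-45) + t^(-44) - t^(-43) + t^(-42) - t^(-41) + t^(-40) - t^(-39) + t^(-38) - t^(-37) + t^(-36) - t^(-35) + t^(-34) - t^(-33) + t^(-32) - t^(-31) + t^(-30) - t^(-29) + t^(-28) - t^(-27) + t^(-26) - t^(-25) + t^(-24) - t^(-23) + t^(-22) + t^(-20):
  (-)t^(-61) = 2.9857e-64
  (+)t^(-60) = 3.28427e-63
  (-)t^(-59) = 3.6127e-62
  (+)t^(-58) = 3.97397e-61
  (-)t^(-57) = 4.37136e-60
  (+)t^(-56) = 4.8085e-59
  (-)t^(-55) = 5.28935e-58
  (+)t^(-54) = 5.81829e-57
  (-)t^(-53) = 6.40011e-56
  (+)t^(-52) = 7.04013e-55
  (-)t^(-51) = 7.74414e-54
  (+)t^(-50) = 8.51855e-53
  (-)t^(-49) = 9.37041e-52
  (+)t^(-48) = 1.03074e-50
  (-)t^(-47) = 1.13382e-49
  (+)t^(-46) = 1.2472e-48
  (-)t^(-45) = 1.37192e-47
  (+)t^(-44) = 1.50911e-46
  (-)t^(-43) = 1.66002e-45
  (+)t^(-42) = 1.82603e-44
  (-)t^(-41) = 2.00863e-43
  (+)t^(-40) = 2.20949e-42
  (-)t^(-39) = 2.43044e-41
  (+)t^(-38) = 2.67349e-40
  (-)t^(-37) = 2.94083e-39
  (+)t^(-36) = 3.23492e-38
  (-)t^(-35) = 3.55841e-37
  (+)t^(-34) = 3.91425e-36
  (-)t^(-33) = 4.30568e-35
  (+)t^(-32) = 4.73624e-34
  (-)t^(-31) = 5.20987e-33
  (+)t^(-30) = 5.73086e-32
  (-)t^(-29) = 6.30394e-31
  (+)t^(-28) = 6.93433e-30
  (-)t^(-27) = 7.62777e-29
  (+)t^(-26) = 8.39055e-28
  (-)t^(-25) = 9.2296e-27
  (+)t^(-24) = 1.01526e-25
  (-)t^(-23) = 1.11678e-24
  (+)t^(-22) = 1.22846e-23
  (+)t^(-20) = 1.48644e-21
Sum = (2.9857e-64) + (3.28427e-63) + (3.6127e-62) + (3.97397e-61) + (4.37136e-60) + (4.8085e-59) + (5.28935e-58) + (5.81829e-57) + (6.40011e-56) + (7.04013e-55) + (7.74414e-54) + (8.51855e-53) + (9.37041e-52) + (1.03074e-50) + (1.13382e-49) + (1.2472e-48) + (1.37192e-47) + (1.50911e-46) + (1.66002e-45) + (1.82603e-44) + (2.00863e-43) + (2.20949e-42) + (2.43044e-41) + (2.67349e-40) + (2.94083e-39) + (3.23492e-38) + (3.55841e-37) + (3.91425e-36) + (4.30568e-35) + (4.73624e-34) + (5.20987e-33) + (5.73086e-32) + (6.30394e-31) + (6.93433e-30) + (7.62777e-29) + (8.39055e-28) + (9.2296e-27) + (1.01526e-25) + (1.11678e-24) + (1.22846e-23) + (1.48644e-21)
= 1.499949337e-21
Rounded to 6 significant figures: 1.49995e-21

1.49995e-21


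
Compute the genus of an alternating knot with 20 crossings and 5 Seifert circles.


For alternating knots, g = (c - s + 1)/2.
= (20 - 5 + 1)/2
= 16/2 = 8

8


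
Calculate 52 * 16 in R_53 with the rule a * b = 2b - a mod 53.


52 * 16 = 2*16 - 52 mod 53
= 32 - 52 mod 53
= -20 mod 53 = 33

33


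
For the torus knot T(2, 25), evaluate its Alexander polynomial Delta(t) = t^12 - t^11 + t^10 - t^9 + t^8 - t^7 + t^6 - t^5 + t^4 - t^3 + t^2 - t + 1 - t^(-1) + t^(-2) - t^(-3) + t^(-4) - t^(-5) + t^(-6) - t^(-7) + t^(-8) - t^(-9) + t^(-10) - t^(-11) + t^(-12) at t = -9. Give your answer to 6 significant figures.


Substituting t = -9 into Delta(t) = t^12 - t^11 + t^10 - t^9 + t^8 - t^7 + t^6 - t^5 + t^4 - t^3 + t^2 - t + 1 - t^(-1) + t^(-2) - t^(-3) + t^(-4) - t^(-5) + t^(-6) - t^(-7) + t^(-8) - t^(-9) + t^(-10) - t^(-11) + t^(-12):
Term values: (282429536481) + (31381059609) + (3486784401) + (387420489) + (43046721) + (4782969) + (531441) + (59049) + (6561) + (729) + (81) + (9) + (1) + (0.111111) + (0.0123457) + (0.00137174) + (0.000152416) + (1.69351e-05) + (1.88168e-06) + (2.09075e-07) + (2.32306e-08) + (2.58117e-09) + (2.86797e-10) + (3.18664e-11) + (3.54071e-12)
Sum = 3.177332285e+11
Rounded to 6 significant figures: 3.17733e+11

3.17733e+11


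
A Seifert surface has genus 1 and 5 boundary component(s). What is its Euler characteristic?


chi = 2 - 2g - b
= 2 - 2*1 - 5
= 2 - 2 - 5 = -5

-5


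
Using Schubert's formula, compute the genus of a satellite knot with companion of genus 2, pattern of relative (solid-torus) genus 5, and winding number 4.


Schubert: g(satellite) = g_rel(pattern) + |winding| * g(companion),
where g_rel(pattern) is the genus of the pattern relative to the solid torus.
= 5 + 4 * 2
= 5 + 8 = 13

13


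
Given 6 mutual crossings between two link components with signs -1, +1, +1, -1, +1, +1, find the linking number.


Step 1: Count positive crossings: 4
Step 2: Count negative crossings: 2
Step 3: Sum of signs = 4 - 2 = 2
Step 4: Linking number = sum/2 = 2/2 = 1

1


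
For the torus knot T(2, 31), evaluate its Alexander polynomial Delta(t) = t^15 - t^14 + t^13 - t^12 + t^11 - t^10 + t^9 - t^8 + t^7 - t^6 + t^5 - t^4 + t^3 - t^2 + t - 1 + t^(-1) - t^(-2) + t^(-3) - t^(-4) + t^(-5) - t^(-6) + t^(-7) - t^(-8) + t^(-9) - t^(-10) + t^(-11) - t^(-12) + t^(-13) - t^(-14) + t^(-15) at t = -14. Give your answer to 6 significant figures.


Substituting t = -14 into Delta(t) = t^15 - t^14 + t^13 - t^12 + t^11 - t^10 + t^9 - t^8 + t^7 - t^6 + t^5 - t^4 + t^3 - t^2 + t - 1 + t^(-1) - t^(-2) + t^(-3) - t^(-4) + t^(-5) - t^(-6) + t^(-7) - t^(-8) + t^(-9) - t^(-10) + t^(-11) - t^(-12) + t^(-13) - t^(-14) + t^(-15):
Term values: (-155568095557812224) + (-11112006825558016) + (-793714773254144) + (-56693912375296) + (-4049565169664) + (-289254654976) + (-20661046784) + (-1475789056) + (-105413504) + (-7529536) + (-537824) + (-38416) + (-2744) + (-196) + (-14) + (-1) + (-0.0714286) + (-0.00510204) + (-0.000364431) + (-2.60308e-05) + (-1.85934e-06) + (-1.3281e-07) + (-9.48645e-09) + (-6.77604e-10) + (-4.84003e-11) + (-3.45716e-12) + (-2.4694e-13) + (-1.76386e-14) + (-1.2599e-15) + (-8.99927e-17) + (-6.42805e-18)
Sum = -1.675348721e+17
Rounded to 6 significant figures: -1.67535e+17

-1.67535e+17


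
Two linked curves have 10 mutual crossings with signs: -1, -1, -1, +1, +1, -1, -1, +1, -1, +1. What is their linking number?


Step 1: Count positive crossings: 4
Step 2: Count negative crossings: 6
Step 3: Sum of signs = 4 - 6 = -2
Step 4: Linking number = sum/2 = -2/2 = -1

-1


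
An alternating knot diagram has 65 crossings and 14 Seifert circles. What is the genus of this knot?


For alternating knots, g = (c - s + 1)/2.
= (65 - 14 + 1)/2
= 52/2 = 26

26


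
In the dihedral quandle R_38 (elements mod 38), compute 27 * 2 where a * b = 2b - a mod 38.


27 * 2 = 2*2 - 27 mod 38
= 4 - 27 mod 38
= -23 mod 38 = 15

15


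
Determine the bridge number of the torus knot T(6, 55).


The bridge number of T(p,q) is min(p,q).
min(6, 55) = 6

6


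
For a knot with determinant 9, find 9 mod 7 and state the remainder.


Step 1: A knot is p-colorable if and only if p divides its determinant.
Step 2: Compute 9 mod 7.
9 = 1 * 7 + 2
Step 3: 9 mod 7 = 2
Step 4: The knot is 7-colorable: no

2


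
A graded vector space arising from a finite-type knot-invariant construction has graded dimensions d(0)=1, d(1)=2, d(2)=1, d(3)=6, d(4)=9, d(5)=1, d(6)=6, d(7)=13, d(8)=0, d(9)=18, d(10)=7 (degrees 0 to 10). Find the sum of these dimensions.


Total dimension = d(0) + d(1) + ... + d(10)
= 1 + 2 + 1 + 6 + 9 + 1 + 6 + 13 + 0 + 18 + 7
= 64

64


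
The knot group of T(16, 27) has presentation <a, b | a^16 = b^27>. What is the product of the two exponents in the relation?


The relation is a^16 = b^27.
Product of exponents = 16 * 27
= 432

432


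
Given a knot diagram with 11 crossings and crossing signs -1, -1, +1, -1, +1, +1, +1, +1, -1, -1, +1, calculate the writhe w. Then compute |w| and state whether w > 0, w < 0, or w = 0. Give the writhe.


Step 1: Count positive crossings (+1).
Positive crossings: 6
Step 2: Count negative crossings (-1).
Negative crossings: 5
Step 3: Writhe = (positive) - (negative)
w = 6 - 5 = 1
Step 4: |w| = 1, and w is positive

1


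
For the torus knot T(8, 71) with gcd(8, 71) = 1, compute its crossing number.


For a torus knot T(p, q) with gcd(p,q)=1,
the crossing number is min(p*(q-1), q*(p-1)).
p*(q-1) = 8*70 = 560
q*(p-1) = 71*7 = 497
min(560, 497) = 497

497


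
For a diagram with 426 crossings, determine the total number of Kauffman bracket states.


Each crossing contributes 2 choices (A-smoothing or B-smoothing).
Total states = 2^426 = 173291855882550928723650886508942731464777317210988535948154973788413831737851601439998400381508723631086950685087723239310884864

173291855882550928723650886508942731464777317210988535948154973788413831737851601439998400381508723631086950685087723239310884864


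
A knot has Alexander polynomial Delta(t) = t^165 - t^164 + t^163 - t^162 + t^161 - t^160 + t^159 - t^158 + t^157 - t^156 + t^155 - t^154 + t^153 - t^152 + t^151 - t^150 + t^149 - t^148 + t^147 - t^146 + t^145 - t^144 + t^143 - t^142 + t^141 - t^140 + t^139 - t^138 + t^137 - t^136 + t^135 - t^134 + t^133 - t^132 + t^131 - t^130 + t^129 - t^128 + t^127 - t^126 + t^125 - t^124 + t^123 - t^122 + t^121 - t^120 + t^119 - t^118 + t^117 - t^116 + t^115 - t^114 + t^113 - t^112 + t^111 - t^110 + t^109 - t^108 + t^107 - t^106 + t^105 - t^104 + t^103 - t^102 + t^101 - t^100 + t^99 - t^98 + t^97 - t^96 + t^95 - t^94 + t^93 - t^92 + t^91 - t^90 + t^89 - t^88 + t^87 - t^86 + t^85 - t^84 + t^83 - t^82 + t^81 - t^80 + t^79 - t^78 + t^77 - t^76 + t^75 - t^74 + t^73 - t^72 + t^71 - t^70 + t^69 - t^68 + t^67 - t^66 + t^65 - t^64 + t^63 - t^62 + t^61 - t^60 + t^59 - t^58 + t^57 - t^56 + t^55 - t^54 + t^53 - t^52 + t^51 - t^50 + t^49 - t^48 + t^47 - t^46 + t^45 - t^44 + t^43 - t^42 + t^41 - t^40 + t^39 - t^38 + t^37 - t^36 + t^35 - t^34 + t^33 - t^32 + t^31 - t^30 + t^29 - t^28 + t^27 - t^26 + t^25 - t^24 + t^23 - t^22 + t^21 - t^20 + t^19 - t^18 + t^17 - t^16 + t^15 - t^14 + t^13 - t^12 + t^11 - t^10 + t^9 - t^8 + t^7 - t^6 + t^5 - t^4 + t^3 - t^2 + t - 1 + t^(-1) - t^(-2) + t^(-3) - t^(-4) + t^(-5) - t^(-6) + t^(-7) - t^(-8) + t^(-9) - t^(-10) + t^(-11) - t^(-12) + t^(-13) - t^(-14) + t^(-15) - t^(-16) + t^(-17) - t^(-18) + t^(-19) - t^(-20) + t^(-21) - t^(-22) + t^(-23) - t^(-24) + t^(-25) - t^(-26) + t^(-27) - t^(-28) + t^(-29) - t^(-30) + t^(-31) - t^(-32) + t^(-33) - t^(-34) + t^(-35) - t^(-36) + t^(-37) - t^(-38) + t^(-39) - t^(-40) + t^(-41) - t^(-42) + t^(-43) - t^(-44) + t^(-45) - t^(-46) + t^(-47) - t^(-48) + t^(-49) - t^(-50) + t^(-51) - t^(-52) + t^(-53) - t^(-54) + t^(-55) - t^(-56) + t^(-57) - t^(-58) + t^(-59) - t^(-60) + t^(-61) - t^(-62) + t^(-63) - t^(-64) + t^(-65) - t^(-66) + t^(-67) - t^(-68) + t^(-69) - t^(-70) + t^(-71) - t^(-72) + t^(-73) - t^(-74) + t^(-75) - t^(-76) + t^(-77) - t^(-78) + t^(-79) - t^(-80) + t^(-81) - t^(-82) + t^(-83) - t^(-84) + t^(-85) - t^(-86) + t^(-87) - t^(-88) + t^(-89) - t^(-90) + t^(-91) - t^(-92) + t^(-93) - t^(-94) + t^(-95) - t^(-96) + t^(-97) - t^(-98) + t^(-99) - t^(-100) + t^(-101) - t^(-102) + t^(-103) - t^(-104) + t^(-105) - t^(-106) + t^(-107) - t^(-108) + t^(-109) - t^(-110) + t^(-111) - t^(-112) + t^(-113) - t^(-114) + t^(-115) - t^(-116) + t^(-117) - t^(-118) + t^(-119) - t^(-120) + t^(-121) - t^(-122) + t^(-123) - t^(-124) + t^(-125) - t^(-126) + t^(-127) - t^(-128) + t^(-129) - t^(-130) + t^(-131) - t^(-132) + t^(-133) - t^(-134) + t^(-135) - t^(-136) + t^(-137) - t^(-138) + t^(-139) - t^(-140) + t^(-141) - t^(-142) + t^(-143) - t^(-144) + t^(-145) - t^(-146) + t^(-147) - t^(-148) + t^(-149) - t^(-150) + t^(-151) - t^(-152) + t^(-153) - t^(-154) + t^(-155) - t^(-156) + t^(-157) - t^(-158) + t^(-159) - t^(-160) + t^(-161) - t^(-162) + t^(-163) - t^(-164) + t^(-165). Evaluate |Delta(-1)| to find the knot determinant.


Step 1: The polynomial has 331 terms with alternating signs, exponents from 165 down to -165.
Step 2: Substitute t = -1. The i-th term has coefficient (-1)^i and exponent (m-i),
  so its value is (-1)^i * (-1)^(m-i) = (-1)^m = -1 for every i.
Step 3: All 331 terms equal -1, so Delta(-1) = 331 * (-1) = -331
Step 4: |Delta(-1)| = 331

331


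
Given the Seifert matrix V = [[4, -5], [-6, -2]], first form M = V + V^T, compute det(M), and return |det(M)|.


Step 1: Form V + V^T where V = [[4, -5], [-6, -2]]
  V^T = [[4, -6], [-5, -2]]
  V + V^T = [[8, -11], [-11, -4]]
Step 2: det(V + V^T) = 8*(-4) - (-11)*(-11)
  = -32 - 121 = -153
Step 3: Knot determinant = |det(V + V^T)| = |-153| = 153

153


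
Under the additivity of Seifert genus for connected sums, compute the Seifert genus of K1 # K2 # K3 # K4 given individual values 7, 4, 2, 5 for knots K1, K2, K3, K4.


The Seifert genus is additive under connected sum.
Seifert genus(K1 # K2 # K3 # K4) = (7) + (4) + (2) + (5)
= 18

18


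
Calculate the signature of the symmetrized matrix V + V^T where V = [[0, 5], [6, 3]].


Step 1: V + V^T = [[0, 11], [11, 6]]
Step 2: trace = 6, det = -121
Step 3: Discriminant = 6^2 - 4*(-121) = 520
Step 4: Eigenvalues: 14.4018, -8.40175
Step 5: Signature = (# positive eigenvalues) - (# negative eigenvalues) = 0

0


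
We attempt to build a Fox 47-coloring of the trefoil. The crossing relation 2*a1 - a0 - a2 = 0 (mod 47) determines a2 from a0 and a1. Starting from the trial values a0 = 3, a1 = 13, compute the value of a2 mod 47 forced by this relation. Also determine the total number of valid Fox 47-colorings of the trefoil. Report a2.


Step 1: Apply the given crossing relation 2*a1 - a0 - a2 = 0 (mod 47).
  a2 = 2*a1 - a0 mod 47
  a2 = 2*13 - 3 mod 47
  a2 = 26 - 3 mod 47
  a2 = 23 mod 47 = 23
Step 2: The trefoil has determinant 3.
  Number of Fox p-colorings (p prime) is p^2 if p = 3, else p.
  Since 47 does not divide 3, only trivial (constant) colorings exist.
  (So the trial a0 = 3, a1 = 13 with a0 != a1 does NOT extend to a valid coloring of the whole trefoil: the other two crossing relations require 3*(a1 - a0) = 0 (mod 47), which fails.)
  Total colorings = 47
Step 3: a2 = 23, total Fox 47-colorings = 47

23


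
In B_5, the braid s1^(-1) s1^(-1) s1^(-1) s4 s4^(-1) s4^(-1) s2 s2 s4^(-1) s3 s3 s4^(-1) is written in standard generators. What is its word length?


The word length counts the number of generators (including inverses).
Listing each generator: s1^(-1), s1^(-1), s1^(-1), s4, s4^(-1), s4^(-1), s2, s2, s4^(-1), s3, s3, s4^(-1)
There are 12 generators in this braid word.

12


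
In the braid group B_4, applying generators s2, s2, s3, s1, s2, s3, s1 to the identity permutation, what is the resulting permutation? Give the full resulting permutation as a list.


Starting with identity [1, 2, 3, 4].
Apply generators in sequence:
  After s2: [1, 3, 2, 4]
  After s2: [1, 2, 3, 4]
  After s3: [1, 2, 4, 3]
  After s1: [2, 1, 4, 3]
  After s2: [2, 4, 1, 3]
  After s3: [2, 4, 3, 1]
  After s1: [4, 2, 3, 1]
Final permutation: [4, 2, 3, 1]

[4, 2, 3, 1]


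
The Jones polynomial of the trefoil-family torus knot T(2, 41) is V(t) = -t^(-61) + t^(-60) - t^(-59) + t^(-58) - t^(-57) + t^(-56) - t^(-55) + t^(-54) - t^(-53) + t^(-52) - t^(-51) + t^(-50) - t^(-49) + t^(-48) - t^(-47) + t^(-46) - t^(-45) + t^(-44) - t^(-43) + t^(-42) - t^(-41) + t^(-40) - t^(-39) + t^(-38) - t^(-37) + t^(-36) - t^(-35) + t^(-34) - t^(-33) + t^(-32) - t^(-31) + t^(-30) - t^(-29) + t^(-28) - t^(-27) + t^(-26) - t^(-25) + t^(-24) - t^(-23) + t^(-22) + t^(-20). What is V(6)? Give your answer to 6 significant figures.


Substituting t = 6 into V(t) = -t^(-61) + t^(-60) - t^(-59) + t^(-58) - t^(-57) + t^(-56) - t^(-55) + t^(-54) - t^(-53) + t^(-52) - t^(-51) + t^(-50) - t^(-49) + t^(-48) - t^(-47) + t^(-46) - t^(-45) + t^(-44) - t^(-43) + t^(-42) - t^(-41) + t^(-40) - t^(-39) + t^(-38) - t^(-37) + t^(-36) - t^(-35) + t^(-34) - t^(-33) + t^(-32) - t^(-31) + t^(-30) - t^(-29) + t^(-28) - t^(-27) + t^(-26) - t^(-25) + t^(-24) - t^(-23) + t^(-22) + t^(-20):
  (-)t^(-61) = -3.41015e-48
  (+)t^(-60) = 2.04609e-47
  (-)t^(-59) = -1.22765e-46
  (+)t^(-58) = 7.36593e-46
  (-)t^(-57) = -4.41956e-45
  (+)t^(-56) = 2.65173e-44
  (-)t^(-55) = -1.59104e-43
  (+)t^(-54) = 9.54624e-43
  (-)t^(-53) = -5.72775e-42
  (+)t^(-52) = 3.43665e-41
  (-)t^(-51) = -2.06199e-40
  (+)t^(-50) = 1.23719e-39
  (-)t^(-49) = -7.42316e-39
  (+)t^(-48) = 4.4539e-38
  (-)t^(-47) = -2.67234e-37
  (+)t^(-46) = 1.6034e-36
  (-)t^(-45) = -9.62041e-36
  (+)t^(-44) = 5.77225e-35
  (-)t^(-43) = -3.46335e-34
  (+)t^(-42) = 2.07801e-33
  (-)t^(-41) = -1.24681e-32
  (+)t^(-40) = 7.48083e-32
  (-)t^(-39) = -4.4885e-31
  (+)t^(-38) = 2.6931e-30
  (-)t^(-37) = -1.61586e-29
  (+)t^(-36) = 9.69516e-29
  (-)t^(-35) = -5.8171e-28
  (+)t^(-34) = 3.49026e-27
  (-)t^(-33) = -2.09415e-26
  (+)t^(-32) = 1.25649e-25
  (-)t^(-31) = -7.53896e-25
  (+)t^(-30) = 4.52337e-24
  (-)t^(-29) = -2.71402e-23
  (+)t^(-28) = 1.62841e-22
  (-)t^(-27) = -9.77049e-22
  (+)t^(-26) = 5.86229e-21
  (-)t^(-25) = -3.51738e-20
  (+)t^(-24) = 2.11043e-19
  (-)t^(-23) = -1.26626e-18
  (+)t^(-22) = 7.59753e-18
  (+)t^(-20) = 2.73511e-16
Sum = (-3.41015e-48) + (2.04609e-47) + (-1.22765e-46) + (7.36593e-46) + (-4.41956e-45) + (2.65173e-44) + (-1.59104e-43) + (9.54624e-43) + (-5.72775e-42) + (3.43665e-41) + (-2.06199e-40) + (1.23719e-39) + (-7.42316e-39) + (4.4539e-38) + (-2.67234e-37) + (1.6034e-36) + (-9.62041e-36) + (5.77225e-35) + (-3.46335e-34) + (2.07801e-33) + (-1.24681e-32) + (7.48083e-32) + (-4.4885e-31) + (2.6931e-30) + (-1.61586e-29) + (9.69516e-29) + (-5.8171e-28) + (3.49026e-27) + (-2.09415e-26) + (1.25649e-25) + (-7.53896e-25) + (4.52337e-24) + (-2.71402e-23) + (1.62841e-22) + (-9.77049e-22) + (5.86229e-21) + (-3.51738e-20) + (2.11043e-19) + (-1.26626e-18) + (7.59753e-18) + (2.73511e-16)
= 2.800232924e-16
Rounded to 6 significant figures: 2.80023e-16

2.80023e-16
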